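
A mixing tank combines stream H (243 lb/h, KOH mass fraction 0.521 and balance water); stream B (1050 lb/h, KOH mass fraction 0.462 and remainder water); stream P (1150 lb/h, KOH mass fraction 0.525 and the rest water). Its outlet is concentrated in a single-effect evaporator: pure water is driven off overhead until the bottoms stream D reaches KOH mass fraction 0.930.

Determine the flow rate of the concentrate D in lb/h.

1307 lb/h

KOH entering = 243×0.521 + 1050×0.462 + 1150×0.525 = 1215.5 lb/h.
All KOH reports to D, so D = 1215.5/0.930 = 1306.9 lb/h.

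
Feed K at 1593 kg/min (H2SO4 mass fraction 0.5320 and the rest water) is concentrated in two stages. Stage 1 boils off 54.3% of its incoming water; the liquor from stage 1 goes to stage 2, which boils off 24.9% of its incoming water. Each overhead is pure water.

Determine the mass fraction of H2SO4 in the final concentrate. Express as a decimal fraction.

0.7681

water in feed = 1593×0.468 = 745.52 kg/min.
After stage 1: water left = (1−0.543)×745.52 = 340.7; stream total = 1188.2 kg/min.
After stage 2: water left = (1−0.249)×340.7 = 255.87; final concentrate = 1103.3 kg/min.
H2SO4 fraction = 847.48/1103.3 = 0.7681.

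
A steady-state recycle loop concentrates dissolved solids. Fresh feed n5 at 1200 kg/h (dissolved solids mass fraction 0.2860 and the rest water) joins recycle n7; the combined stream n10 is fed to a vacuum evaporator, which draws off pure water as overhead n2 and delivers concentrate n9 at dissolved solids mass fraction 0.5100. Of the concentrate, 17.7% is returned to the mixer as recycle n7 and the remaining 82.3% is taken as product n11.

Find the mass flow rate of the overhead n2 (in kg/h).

527.1 kg/h

Overall dissolved solids balance (none leaves overhead): dissolved solids in fresh feed = dissolved solids in product, i.e. 1200×0.286 = (1−0.177)·n9·0.510.
n9 = 343.2/(0.510×0.823) = 817.67 kg/h.
Recycle n7 = 0.177×817.67 = 144.73 kg/h.
Combined feed n10 = 1200 + 144.73 = 1344.7 kg/h.
Overhead n2 = n10 − n9 = 1344.7 − 817.67 = 527.06 kg/h.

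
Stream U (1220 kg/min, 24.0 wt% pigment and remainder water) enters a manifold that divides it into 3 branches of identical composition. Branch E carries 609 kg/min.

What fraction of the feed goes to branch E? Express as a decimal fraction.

Fraction to E = 609/1220 = 0.4992.

0.499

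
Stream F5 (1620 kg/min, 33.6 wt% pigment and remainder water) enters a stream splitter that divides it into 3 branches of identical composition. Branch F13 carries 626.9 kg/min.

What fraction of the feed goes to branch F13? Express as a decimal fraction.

Fraction to F13 = 626.9/1620 = 0.3870.

0.387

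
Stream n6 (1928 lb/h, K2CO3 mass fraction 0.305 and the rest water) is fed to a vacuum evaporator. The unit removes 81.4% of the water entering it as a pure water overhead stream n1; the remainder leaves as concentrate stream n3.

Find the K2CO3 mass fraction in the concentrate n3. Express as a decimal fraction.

0.702

K2CO3 is not removed: 1928×0.305 = 588.04 lb/h of K2CO3 enters n3.
water entering = 1928×0.695 = 1340 lb/h; overhead removed = 0.814×1340 = 1090.7 lb/h.
Concentrate = 1928 − 1090.7 = 837.27 lb/h.
Mass fraction = 588.04/837.27 = 0.702.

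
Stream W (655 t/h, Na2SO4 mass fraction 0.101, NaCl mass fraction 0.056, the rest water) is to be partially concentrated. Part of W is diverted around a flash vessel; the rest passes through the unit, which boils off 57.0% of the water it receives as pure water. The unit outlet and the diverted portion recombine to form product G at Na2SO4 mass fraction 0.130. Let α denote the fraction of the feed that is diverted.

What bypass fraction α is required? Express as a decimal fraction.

All 655×0.101 = 66.155 t/h of Na2SO4 reaches G, so G = 66.155/0.130 = 508.88 t/h and vapour = 146.12 t/h.
The evaporator receives (1−α)·655 of feed at 0.843 water and removes 0.570 of that water:
0.570×0.843×(1−α)×655 = 146.12
(1−α) = 146.12/314.73 = 0.4643;  α = 0.5357.

0.536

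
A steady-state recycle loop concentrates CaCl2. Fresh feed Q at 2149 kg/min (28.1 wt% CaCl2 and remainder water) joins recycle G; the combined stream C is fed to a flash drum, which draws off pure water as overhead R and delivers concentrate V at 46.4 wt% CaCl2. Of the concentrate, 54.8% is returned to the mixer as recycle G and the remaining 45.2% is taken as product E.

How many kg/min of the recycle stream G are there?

Overall CaCl2 balance (none leaves overhead): CaCl2 in fresh feed = CaCl2 in product, i.e. 2149×0.281 = (1−0.548)·V·0.464.
V = 603.87/(0.464×0.452) = 2879.3 kg/min.
Recycle G = 0.548×2879.3 = 1577.9 kg/min.

1578 kg/min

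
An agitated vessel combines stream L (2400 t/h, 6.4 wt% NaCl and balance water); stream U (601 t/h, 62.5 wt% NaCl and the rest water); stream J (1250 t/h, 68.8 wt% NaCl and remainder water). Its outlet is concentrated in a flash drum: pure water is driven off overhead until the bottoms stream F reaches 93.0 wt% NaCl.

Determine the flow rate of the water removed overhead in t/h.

2757 t/h

NaCl entering = 2400×0.064 + 601×0.625 + 1250×0.688 = 1389.2 t/h.
All NaCl reports to F, so F = 1389.2/0.930 = 1493.8 t/h.
Total feed = 4251 t/h; overhead = 4251 − 1493.8 = 2757.2 t/h.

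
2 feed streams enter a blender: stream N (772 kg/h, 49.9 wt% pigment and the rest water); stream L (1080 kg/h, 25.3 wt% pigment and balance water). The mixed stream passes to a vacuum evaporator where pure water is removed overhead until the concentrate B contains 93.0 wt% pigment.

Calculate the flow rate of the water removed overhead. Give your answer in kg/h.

1144 kg/h

pigment entering = 772×0.499 + 1080×0.253 = 658.47 kg/h.
All pigment reports to B, so B = 658.47/0.930 = 708.03 kg/h.
Total feed = 1852 kg/h; overhead = 1852 − 708.03 = 1144 kg/h.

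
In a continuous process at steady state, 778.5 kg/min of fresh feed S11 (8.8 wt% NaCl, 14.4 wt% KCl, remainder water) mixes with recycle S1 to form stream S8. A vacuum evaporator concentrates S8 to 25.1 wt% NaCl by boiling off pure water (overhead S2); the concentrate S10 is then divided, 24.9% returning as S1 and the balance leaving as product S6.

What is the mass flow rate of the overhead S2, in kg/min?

Overall NaCl balance (none leaves overhead): NaCl in fresh feed = NaCl in product, i.e. 778.5×0.088 = (1−0.249)·S10·0.251.
S10 = 68.508/(0.251×0.751) = 363.44 kg/min.
Recycle S1 = 0.249×363.44 = 90.495 kg/min.
Combined feed S8 = 778.5 + 90.495 = 869 kg/min.
Overhead S2 = S8 − S10 = 869 − 363.44 = 505.56 kg/min.

505.6 kg/min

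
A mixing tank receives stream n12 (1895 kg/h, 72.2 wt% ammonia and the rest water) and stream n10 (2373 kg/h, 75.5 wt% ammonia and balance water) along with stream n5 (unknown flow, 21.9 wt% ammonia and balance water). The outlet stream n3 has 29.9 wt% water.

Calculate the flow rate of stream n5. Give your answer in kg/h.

348.4 kg/h

Let n5 be the unknown flow. Total out = 4268 + n5.
water balance: 1108.2 + 0.781·n5 = 0.299·(4268 + n5)
(0.781 − 0.299)·n5 = 0.299×4268 − 1108.2 = 167.94
n5 = 167.94 / 0.482 = 348.42 kg/h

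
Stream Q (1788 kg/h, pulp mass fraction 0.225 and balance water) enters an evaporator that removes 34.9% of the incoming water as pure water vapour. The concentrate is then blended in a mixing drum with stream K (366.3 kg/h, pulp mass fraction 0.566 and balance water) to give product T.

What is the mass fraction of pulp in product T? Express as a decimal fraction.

Vapour removed = 0.349×0.775×1788 = 483.61 kg/h; concentrate = 1304.4 kg/h.
pulp reaching the mixer = 402.3 (from concentrate) + 366.3×0.566 = 609.63 kg/h.
Product flow = 1304.4 + 366.3 = 1670.7 kg/h; pulp fraction = 0.365.

0.365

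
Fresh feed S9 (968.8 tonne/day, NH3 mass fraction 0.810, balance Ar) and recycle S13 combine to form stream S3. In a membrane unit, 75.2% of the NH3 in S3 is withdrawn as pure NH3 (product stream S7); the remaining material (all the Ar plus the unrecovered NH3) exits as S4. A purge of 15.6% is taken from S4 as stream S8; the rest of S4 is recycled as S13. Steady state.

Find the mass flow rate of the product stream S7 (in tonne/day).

NH3 in S3: m_A = 968.8×0.810 + (1−0.156)·(1−0.752)·m_A, so m_A = 784.73/0.7907 = 992.46 tonne/day.
Product S7 = 0.752×992.46 = 746.33 tonne/day.

746.3 tonne/day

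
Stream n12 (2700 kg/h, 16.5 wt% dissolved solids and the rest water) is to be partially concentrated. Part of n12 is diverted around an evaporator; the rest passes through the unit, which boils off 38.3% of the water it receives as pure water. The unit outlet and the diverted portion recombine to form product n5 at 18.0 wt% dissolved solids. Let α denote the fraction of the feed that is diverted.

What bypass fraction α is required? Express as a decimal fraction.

0.739

All 2700×0.165 = 445.5 kg/h of dissolved solids reaches n5, so n5 = 445.5/0.180 = 2475 kg/h and vapour = 225 kg/h.
The evaporator receives (1−α)·2700 of feed at 0.835 water and removes 0.383 of that water:
0.383×0.835×(1−α)×2700 = 225
(1−α) = 225/863.47 = 0.2606;  α = 0.7394.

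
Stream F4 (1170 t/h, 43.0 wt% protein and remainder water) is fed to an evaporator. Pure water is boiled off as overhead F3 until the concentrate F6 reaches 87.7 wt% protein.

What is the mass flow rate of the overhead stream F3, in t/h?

protein is conserved: 1170×0.430 = 503.1 t/h all reports to the concentrate.
Concentrate = 503.1/(target fraction) = 573.66 t/h.
Overhead = 1170 − 573.66 = 596.34 t/h.

596.3 t/h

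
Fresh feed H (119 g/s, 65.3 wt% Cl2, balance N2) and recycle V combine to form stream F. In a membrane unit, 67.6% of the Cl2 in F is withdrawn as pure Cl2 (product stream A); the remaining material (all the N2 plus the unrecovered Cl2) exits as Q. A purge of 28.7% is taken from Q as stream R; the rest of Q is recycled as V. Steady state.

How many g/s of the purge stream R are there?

N2 enters only via H and leaves only via the purge: 119×0.347 = 0.287×(N2 in Q), and the membrane unit passes all N2, so N2 in F = N2 in Q = 143.88 g/s.
Cl2 in F: m_A = 119×0.653 + (1−0.287)·(1−0.676)·m_A, so m_A = 77.707/0.7690 = 101.05 g/s.
Q = (1−0.676)×101.05 + 143.88 = 176.62 g/s.
Purge R = 0.287×176.62 = 50.69 g/s.

50.69 g/s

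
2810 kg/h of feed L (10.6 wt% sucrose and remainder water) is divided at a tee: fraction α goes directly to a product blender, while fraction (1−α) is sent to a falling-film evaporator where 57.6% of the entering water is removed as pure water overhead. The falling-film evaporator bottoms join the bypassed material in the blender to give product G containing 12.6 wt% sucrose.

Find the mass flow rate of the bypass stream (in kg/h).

1944 kg/h

All 2810×0.106 = 297.86 kg/h of sucrose reaches G, so G = 297.86/0.126 = 2364 kg/h and vapour = 446.03 kg/h.
The evaporator receives (1−α)·2810 of feed at 0.894 water and removes 0.576 of that water:
0.576×0.894×(1−α)×2810 = 446.03
(1−α) = 446.03/1447 = 0.3082;  α = 0.6918.
Bypass flow = 0.6918×2810 = 1943.8 kg/h.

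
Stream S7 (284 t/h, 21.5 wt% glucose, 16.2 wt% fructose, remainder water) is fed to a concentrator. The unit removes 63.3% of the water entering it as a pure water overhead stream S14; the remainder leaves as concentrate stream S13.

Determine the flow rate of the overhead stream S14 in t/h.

112 t/h

water entering = 284×0.623 = 176.93 t/h; overhead removed = 0.633×176.93 = 112 t/h.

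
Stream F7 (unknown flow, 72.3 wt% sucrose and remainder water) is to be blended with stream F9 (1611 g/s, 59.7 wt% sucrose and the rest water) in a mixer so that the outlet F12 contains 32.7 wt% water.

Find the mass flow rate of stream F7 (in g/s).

Let F7 be the unknown flow. Total out = 1611 + F7.
water balance: 649.23 + 0.277·F7 = 0.327·(1611 + F7)
(0.277 − 0.327)·F7 = 0.327×1611 − 649.23 = -122.44
F7 = -122.44 / -0.050 = 2448.7 g/s

2449 g/s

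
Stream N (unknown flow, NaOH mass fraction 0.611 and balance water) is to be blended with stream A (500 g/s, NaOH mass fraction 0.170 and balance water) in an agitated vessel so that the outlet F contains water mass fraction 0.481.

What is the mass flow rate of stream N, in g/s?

1897 g/s

Let N be the unknown flow. Total out = 500 + N.
water balance: 415 + 0.389·N = 0.481·(500 + N)
(0.389 − 0.481)·N = 0.481×500 − 415 = -174.5
N = -174.5 / -0.092 = 1896.7 g/s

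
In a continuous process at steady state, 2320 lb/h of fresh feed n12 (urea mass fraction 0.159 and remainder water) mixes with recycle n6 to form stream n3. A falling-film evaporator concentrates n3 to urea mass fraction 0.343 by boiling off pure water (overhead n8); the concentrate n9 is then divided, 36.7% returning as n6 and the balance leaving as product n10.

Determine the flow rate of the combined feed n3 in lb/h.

2944 lb/h

Overall urea balance (none leaves overhead): urea in fresh feed = urea in product, i.e. 2320×0.159 = (1−0.367)·n9·0.343.
n9 = 368.88/(0.343×0.633) = 1699 lb/h.
Recycle n6 = 0.367×1699 = 623.52 lb/h.
Combined feed n3 = 2320 + 623.52 = 2943.5 lb/h.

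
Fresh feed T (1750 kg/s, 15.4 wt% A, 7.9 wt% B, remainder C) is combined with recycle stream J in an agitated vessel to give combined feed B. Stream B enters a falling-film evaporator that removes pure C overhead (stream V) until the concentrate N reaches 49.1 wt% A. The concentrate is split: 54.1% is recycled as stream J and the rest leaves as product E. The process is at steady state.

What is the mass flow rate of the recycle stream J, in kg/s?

646.9 kg/s

Overall A balance (none leaves overhead): A in fresh feed = A in product, i.e. 1750×0.154 = (1−0.541)·N·0.491.
N = 269.5/(0.491×0.459) = 1195.8 kg/s.
Recycle J = 0.541×1195.8 = 646.94 kg/s.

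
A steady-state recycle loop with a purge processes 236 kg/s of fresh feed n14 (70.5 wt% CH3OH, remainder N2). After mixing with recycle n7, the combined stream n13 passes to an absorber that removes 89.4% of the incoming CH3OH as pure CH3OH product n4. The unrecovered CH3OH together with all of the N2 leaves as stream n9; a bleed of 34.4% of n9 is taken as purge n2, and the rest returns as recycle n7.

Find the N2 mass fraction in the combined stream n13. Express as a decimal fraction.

N2 enters only via n14 and leaves only via the purge: 236×0.295 = 0.344×(N2 in n9), and the absorber passes all N2, so N2 in n13 = N2 in n9 = 202.38 kg/s.
CH3OH in n13: m_A = 236×0.705 + (1−0.344)·(1−0.894)·m_A, so m_A = 166.38/0.9305 = 178.81 kg/s.
n13 = 178.81 + 202.38 = 381.2 kg/s.
N2 fraction in n13 = 202.38/381.2 = 0.531.

0.531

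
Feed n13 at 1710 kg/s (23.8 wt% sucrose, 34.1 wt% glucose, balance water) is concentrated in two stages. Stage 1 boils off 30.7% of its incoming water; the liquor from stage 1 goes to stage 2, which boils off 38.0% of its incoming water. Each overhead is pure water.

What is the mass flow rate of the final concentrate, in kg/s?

1299 kg/s

water in feed = 1710×0.421 = 719.91 kg/s.
After stage 1: water left = (1−0.307)×719.91 = 498.9; stream total = 1489 kg/s.
After stage 2: water left = (1−0.380)×498.9 = 309.32; final concentrate = 1299.4 kg/s.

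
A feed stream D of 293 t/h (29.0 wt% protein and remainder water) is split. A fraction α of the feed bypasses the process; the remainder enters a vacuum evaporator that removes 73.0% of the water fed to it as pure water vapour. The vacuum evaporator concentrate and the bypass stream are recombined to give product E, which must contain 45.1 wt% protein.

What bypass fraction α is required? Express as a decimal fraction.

All 293×0.290 = 84.97 t/h of protein reaches E, so E = 84.97/0.451 = 188.4 t/h and vapour = 104.6 t/h.
The evaporator receives (1−α)·293 of feed at 0.710 water and removes 0.730 of that water:
0.730×0.710×(1−α)×293 = 104.6
(1−α) = 104.6/151.86 = 0.6888;  α = 0.3112.

0.311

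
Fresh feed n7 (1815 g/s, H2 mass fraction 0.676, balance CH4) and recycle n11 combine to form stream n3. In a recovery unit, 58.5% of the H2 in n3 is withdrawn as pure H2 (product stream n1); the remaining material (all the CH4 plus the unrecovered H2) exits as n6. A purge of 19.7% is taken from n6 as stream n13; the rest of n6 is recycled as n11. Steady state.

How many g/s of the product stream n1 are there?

H2 in n3: m_A = 1815×0.676 + (1−0.197)·(1−0.585)·m_A, so m_A = 1226.9/0.6668 = 1840.2 g/s.
Product n1 = 0.585×1840.2 = 1076.5 g/s.

1076 g/s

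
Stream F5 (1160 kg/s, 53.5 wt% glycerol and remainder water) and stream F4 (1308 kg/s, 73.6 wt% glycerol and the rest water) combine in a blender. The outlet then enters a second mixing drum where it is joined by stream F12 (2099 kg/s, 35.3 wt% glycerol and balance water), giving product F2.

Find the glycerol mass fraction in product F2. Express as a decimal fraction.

0.5089

Overall, product flow = 4567 kg/s.
glycerol in = 1160×0.535 + 1308×0.736 + 2099×0.353 = 2324.2 kg/s.
glycerol fraction in F2 = 0.5089.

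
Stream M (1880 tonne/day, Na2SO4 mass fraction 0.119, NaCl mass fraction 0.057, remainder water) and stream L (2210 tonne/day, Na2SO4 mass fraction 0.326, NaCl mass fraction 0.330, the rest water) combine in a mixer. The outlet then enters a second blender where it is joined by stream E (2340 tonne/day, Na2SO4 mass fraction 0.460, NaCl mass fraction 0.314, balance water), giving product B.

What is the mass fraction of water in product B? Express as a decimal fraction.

Overall, product flow = 6430 tonne/day.
water in = 1880×0.824 + 2210×0.344 + 2340×0.226 = 2838.2 tonne/day.
water fraction in B = 0.441.

0.441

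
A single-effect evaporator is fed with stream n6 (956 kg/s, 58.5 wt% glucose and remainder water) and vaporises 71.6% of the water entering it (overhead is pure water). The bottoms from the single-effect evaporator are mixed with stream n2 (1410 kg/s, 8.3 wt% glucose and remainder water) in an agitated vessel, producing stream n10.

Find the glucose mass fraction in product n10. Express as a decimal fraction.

0.325

Vapour removed = 0.716×0.415×956 = 284.07 kg/s; concentrate = 671.93 kg/s.
glucose reaching the mixer = 559.26 (from concentrate) + 1410×0.083 = 676.29 kg/s.
Product flow = 671.93 + 1410 = 2081.9 kg/s; glucose fraction = 0.325.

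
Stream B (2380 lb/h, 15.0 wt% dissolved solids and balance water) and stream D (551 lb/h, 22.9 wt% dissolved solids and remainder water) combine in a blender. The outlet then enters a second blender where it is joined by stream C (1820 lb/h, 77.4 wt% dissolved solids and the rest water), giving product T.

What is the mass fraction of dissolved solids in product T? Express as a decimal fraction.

Overall, product flow = 4751 lb/h.
dissolved solids in = 2380×0.150 + 551×0.229 + 1820×0.774 = 1891.9 lb/h.
dissolved solids fraction in T = 0.398.

0.398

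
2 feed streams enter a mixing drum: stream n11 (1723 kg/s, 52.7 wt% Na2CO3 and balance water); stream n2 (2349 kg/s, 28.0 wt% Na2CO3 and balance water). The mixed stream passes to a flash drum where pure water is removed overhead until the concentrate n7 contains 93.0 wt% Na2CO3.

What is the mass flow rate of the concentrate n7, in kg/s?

Na2CO3 entering = 1723×0.527 + 2349×0.280 = 1565.7 kg/s.
All Na2CO3 reports to n7, so n7 = 1565.7/0.930 = 1683.6 kg/s.

1684 kg/s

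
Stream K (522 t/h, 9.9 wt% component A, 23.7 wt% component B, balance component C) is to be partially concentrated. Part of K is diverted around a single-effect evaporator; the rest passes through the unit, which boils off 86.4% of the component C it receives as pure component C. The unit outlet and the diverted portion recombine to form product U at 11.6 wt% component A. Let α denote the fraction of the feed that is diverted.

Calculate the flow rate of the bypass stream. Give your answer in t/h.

All 522×0.099 = 51.678 t/h of component A reaches U, so U = 51.678/0.116 = 445.5 t/h and vapour = 76.5 t/h.
The evaporator receives (1−α)·522 of feed at 0.664 component C and removes 0.864 of that component C:
0.864×0.664×(1−α)×522 = 76.5
(1−α) = 76.5/299.47 = 0.2555;  α = 0.7445.
Bypass flow = 0.7445×522 = 388.65 t/h.

388.7 t/h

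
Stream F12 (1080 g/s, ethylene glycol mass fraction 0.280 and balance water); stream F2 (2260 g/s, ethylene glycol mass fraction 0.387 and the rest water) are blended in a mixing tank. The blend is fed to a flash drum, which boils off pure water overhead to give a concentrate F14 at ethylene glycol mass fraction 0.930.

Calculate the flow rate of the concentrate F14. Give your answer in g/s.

ethylene glycol entering = 1080×0.280 + 2260×0.387 = 1177 g/s.
All ethylene glycol reports to F14, so F14 = 1177/0.930 = 1265.6 g/s.

1266 g/s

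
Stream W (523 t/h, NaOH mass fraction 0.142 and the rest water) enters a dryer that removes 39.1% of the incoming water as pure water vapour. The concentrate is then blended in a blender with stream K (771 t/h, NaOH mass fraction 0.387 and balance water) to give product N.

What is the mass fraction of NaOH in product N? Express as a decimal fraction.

0.333

Vapour removed = 0.391×0.858×523 = 175.45 t/h; concentrate = 347.55 t/h.
NaOH reaching the mixer = 74.266 (from concentrate) + 771×0.387 = 372.64 t/h.
Product flow = 347.55 + 771 = 1118.5 t/h; NaOH fraction = 0.333.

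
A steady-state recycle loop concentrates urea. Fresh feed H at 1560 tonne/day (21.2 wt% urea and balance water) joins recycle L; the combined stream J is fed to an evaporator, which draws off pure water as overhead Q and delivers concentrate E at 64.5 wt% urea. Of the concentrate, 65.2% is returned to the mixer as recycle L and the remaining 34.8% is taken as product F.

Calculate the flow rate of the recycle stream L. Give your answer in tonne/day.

960.7 tonne/day

Overall urea balance (none leaves overhead): urea in fresh feed = urea in product, i.e. 1560×0.212 = (1−0.652)·E·0.645.
E = 330.72/(0.645×0.348) = 1473.4 tonne/day.
Recycle L = 0.652×1473.4 = 960.66 tonne/day.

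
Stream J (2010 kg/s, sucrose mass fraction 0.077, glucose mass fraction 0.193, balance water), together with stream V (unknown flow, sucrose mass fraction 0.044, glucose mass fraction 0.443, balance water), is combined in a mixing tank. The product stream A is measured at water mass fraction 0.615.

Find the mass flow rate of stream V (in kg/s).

Let V be the unknown flow. Total out = 2010 + V.
water balance: 1467.3 + 0.513·V = 0.615·(2010 + V)
(0.513 − 0.615)·V = 0.615×2010 − 1467.3 = -231.15
V = -231.15 / -0.102 = 2266.2 kg/s

2266 kg/s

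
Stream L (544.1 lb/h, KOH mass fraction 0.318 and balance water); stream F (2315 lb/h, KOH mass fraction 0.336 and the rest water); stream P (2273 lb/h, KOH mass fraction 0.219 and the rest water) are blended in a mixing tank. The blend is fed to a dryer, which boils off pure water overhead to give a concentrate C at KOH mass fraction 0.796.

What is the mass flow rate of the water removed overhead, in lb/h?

KOH entering = 544.1×0.318 + 2315×0.336 + 2273×0.219 = 1448.7 lb/h.
All KOH reports to C, so C = 1448.7/0.796 = 1819.9 lb/h.
Total feed = 5132.1 lb/h; overhead = 5132.1 − 1819.9 = 3312.2 lb/h.

3312 lb/h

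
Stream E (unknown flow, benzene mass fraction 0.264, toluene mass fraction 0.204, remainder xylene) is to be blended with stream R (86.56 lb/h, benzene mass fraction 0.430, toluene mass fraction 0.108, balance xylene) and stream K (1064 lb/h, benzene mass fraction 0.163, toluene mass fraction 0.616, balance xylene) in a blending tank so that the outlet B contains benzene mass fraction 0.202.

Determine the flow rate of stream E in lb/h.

Let E be the unknown flow. Total out = 1150.6 + E.
benzene balance: 210.65 + 0.264·E = 0.202·(1150.6 + E)
(0.264 − 0.202)·E = 0.202×1150.6 − 210.65 = 21.76
E = 21.76 / 0.062 = 350.97 lb/h

351 lb/h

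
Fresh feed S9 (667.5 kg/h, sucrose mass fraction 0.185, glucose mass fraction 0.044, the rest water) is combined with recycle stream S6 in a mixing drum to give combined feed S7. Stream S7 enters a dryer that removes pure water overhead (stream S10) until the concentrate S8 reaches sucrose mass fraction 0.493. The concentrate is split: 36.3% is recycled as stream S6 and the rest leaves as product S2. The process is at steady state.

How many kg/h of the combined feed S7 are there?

810.2 kg/h

Overall sucrose balance (none leaves overhead): sucrose in fresh feed = sucrose in product, i.e. 667.5×0.185 = (1−0.363)·S8·0.493.
S8 = 123.49/(0.493×0.637) = 393.22 kg/h.
Recycle S6 = 0.363×393.22 = 142.74 kg/h.
Combined feed S7 = 667.5 + 142.74 = 810.24 kg/h.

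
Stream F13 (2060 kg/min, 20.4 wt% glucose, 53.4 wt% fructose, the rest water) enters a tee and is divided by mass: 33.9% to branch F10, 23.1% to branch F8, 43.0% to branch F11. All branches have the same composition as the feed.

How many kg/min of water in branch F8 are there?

124.7 kg/min

Branch F8 total = 0.231×2060 = 475.86 kg/min.
water in F8 = 0.262×475.86 = 124.68 kg/min.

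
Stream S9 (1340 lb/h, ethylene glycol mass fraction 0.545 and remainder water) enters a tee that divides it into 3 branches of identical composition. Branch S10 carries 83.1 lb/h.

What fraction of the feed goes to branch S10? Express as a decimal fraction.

0.062

Fraction to S10 = 83.1/1340 = 0.0620.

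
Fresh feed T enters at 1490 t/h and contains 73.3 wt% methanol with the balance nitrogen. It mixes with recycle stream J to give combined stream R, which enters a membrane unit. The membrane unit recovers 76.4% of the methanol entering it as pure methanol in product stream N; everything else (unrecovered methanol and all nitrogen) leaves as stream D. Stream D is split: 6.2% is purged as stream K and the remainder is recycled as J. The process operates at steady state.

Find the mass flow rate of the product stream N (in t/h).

methanol in R: m_A = 1490×0.733 + (1−0.062)·(1−0.764)·m_A, so m_A = 1092.2/0.7786 = 1402.7 t/h.
Product N = 0.764×1402.7 = 1071.6 t/h.

1072 t/h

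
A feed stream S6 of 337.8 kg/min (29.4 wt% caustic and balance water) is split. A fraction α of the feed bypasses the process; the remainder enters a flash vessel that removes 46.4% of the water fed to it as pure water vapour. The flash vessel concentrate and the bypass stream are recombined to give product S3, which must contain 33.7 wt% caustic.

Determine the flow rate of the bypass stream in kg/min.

All 337.8×0.294 = 99.313 kg/min of caustic reaches S3, so S3 = 99.313/0.337 = 294.7 kg/min and vapour = 43.102 kg/min.
The evaporator receives (1−α)·337.8 of feed at 0.706 water and removes 0.464 of that water:
0.464×0.706×(1−α)×337.8 = 43.102
(1−α) = 43.102/110.66 = 0.3895;  α = 0.6105.
Bypass flow = 0.6105×337.8 = 206.22 kg/min.

206.2 kg/min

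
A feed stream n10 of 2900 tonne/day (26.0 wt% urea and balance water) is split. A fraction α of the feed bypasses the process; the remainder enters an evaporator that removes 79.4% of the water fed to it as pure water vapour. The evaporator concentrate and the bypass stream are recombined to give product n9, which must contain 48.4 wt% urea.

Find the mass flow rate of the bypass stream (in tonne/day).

All 2900×0.260 = 754 tonne/day of urea reaches n9, so n9 = 754/0.484 = 1557.9 tonne/day and vapour = 1342.1 tonne/day.
The evaporator receives (1−α)·2900 of feed at 0.740 water and removes 0.794 of that water:
0.794×0.740×(1−α)×2900 = 1342.1
(1−α) = 1342.1/1703.9 = 0.7877;  α = 0.2123.
Bypass flow = 0.2123×2900 = 615.72 tonne/day.

615.7 tonne/day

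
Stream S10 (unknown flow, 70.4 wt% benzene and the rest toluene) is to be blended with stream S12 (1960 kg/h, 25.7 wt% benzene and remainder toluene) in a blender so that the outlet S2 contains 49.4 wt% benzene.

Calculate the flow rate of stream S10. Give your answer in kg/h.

2212 kg/h

Let S10 be the unknown flow. Total out = 1960 + S10.
benzene balance: 503.72 + 0.704·S10 = 0.494·(1960 + S10)
(0.704 − 0.494)·S10 = 0.494×1960 − 503.72 = 464.52
S10 = 464.52 / 0.210 = 2212 kg/h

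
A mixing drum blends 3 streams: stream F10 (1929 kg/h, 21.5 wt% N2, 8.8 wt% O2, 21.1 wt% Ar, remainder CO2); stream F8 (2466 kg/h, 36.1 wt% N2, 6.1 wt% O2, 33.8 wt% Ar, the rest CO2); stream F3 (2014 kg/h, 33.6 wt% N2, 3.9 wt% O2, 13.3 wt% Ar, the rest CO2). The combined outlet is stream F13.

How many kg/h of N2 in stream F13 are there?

1982 kg/h

N2 out = N2 in = 1929×0.215 + 2466×0.361 + 2014×0.336 = 1981.7 kg/h.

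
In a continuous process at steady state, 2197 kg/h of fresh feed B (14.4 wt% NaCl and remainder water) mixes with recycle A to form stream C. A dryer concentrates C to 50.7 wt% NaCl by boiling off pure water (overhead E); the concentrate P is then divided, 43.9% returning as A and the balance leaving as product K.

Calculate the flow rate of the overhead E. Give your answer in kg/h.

Overall NaCl balance (none leaves overhead): NaCl in fresh feed = NaCl in product, i.e. 2197×0.144 = (1−0.439)·P·0.507.
P = 316.37/(0.507×0.561) = 1112.3 kg/h.
Recycle A = 0.439×1112.3 = 488.3 kg/h.
Combined feed C = 2197 + 488.3 = 2685.3 kg/h.
Overhead E = C − P = 2685.3 − 1112.3 = 1573 kg/h.

1573 kg/h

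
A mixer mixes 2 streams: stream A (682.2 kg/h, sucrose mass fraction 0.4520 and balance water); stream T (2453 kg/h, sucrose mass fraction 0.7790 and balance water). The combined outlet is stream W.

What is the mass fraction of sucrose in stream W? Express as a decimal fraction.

Total flow out = 682.2 + 2453 = 3135.2 kg/h.
sucrose in = 682.2×0.452 + 2453×0.779 = 2219.2 kg/h.
sucrose mass fraction in W = 2219.2/3135.2 = 0.7078.

0.7078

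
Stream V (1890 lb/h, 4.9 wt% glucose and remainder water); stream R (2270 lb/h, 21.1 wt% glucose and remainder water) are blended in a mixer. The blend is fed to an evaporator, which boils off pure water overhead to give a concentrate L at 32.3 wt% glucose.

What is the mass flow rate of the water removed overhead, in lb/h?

glucose entering = 1890×0.049 + 2270×0.211 = 571.58 lb/h.
All glucose reports to L, so L = 571.58/0.323 = 1769.6 lb/h.
Total feed = 4160 lb/h; overhead = 4160 − 1769.6 = 2390.4 lb/h.

2390 lb/h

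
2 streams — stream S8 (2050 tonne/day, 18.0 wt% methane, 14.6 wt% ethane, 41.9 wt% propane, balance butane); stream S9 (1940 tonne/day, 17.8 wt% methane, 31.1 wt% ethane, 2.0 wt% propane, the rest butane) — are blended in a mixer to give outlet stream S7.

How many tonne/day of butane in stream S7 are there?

1475 tonne/day

butane out = butane in = 2050×0.255 + 1940×0.491 = 1475.3 tonne/day.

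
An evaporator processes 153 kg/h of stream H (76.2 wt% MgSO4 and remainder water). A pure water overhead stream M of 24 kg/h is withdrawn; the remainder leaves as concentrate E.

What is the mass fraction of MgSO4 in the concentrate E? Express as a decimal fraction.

0.904

MgSO4 is not removed: 153×0.762 = 116.59 kg/h of MgSO4 enters E.
Concentrate = 153 − 24 = 129 kg/h.
Mass fraction = 116.59/129 = 0.904.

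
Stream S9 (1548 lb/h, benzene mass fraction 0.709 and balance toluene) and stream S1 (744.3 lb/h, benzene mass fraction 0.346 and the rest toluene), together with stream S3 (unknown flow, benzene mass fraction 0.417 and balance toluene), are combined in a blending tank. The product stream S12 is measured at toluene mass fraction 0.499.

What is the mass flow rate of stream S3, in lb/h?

Let S3 be the unknown flow. Total out = 2292.3 + S3.
toluene balance: 937.24 + 0.583·S3 = 0.499·(2292.3 + S3)
(0.583 − 0.499)·S3 = 0.499×2292.3 − 937.24 = 206.62
S3 = 206.62 / 0.084 = 2459.7 lb/h

2460 lb/h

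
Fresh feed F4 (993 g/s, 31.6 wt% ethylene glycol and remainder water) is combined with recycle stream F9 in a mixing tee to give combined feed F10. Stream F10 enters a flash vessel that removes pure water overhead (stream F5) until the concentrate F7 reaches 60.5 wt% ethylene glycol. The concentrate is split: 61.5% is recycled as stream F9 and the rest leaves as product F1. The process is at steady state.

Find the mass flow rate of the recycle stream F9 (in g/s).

Overall ethylene glycol balance (none leaves overhead): ethylene glycol in fresh feed = ethylene glycol in product, i.e. 993×0.316 = (1−0.615)·F7·0.605.
F7 = 313.79/(0.605×0.385) = 1347.2 g/s.
Recycle F9 = 0.615×1347.2 = 828.51 g/s.

828.5 g/s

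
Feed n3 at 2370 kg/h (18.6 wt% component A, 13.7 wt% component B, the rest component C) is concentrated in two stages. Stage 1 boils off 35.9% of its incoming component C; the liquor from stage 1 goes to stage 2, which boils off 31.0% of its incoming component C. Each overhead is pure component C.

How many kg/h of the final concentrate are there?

component C in feed = 2370×0.677 = 1604.5 kg/h.
After stage 1: component C left = (1−0.359)×1604.5 = 1028.5; stream total = 1794 kg/h.
After stage 2: component C left = (1−0.310)×1028.5 = 709.65; final concentrate = 1475.2 kg/h.

1475 kg/h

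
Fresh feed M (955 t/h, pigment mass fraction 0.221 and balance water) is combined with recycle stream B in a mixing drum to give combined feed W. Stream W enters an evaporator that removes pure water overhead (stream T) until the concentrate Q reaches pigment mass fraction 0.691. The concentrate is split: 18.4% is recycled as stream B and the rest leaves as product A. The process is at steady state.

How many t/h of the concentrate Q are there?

374.3 t/h

Overall pigment balance (none leaves overhead): pigment in fresh feed = pigment in product, i.e. 955×0.221 = (1−0.184)·Q·0.691.
Q = 211.06/(0.691×0.816) = 374.31 t/h.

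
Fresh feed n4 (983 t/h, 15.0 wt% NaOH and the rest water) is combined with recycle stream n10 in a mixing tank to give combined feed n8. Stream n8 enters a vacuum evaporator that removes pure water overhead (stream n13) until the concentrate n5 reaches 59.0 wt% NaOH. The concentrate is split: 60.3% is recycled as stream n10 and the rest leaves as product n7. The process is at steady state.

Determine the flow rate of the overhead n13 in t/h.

Overall NaOH balance (none leaves overhead): NaOH in fresh feed = NaOH in product, i.e. 983×0.150 = (1−0.603)·n5·0.590.
n5 = 147.45/(0.590×0.397) = 629.51 t/h.
Recycle n10 = 0.603×629.51 = 379.59 t/h.
Combined feed n8 = 983 + 379.59 = 1362.6 t/h.
Overhead n13 = n8 − n5 = 1362.6 − 629.51 = 733.08 t/h.

733.1 t/h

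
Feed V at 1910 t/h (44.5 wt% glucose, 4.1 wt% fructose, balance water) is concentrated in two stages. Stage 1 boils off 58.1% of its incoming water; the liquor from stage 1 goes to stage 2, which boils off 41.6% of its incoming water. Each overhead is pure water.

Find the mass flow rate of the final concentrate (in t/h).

1168 t/h

water in feed = 1910×0.514 = 981.74 t/h.
After stage 1: water left = (1−0.581)×981.74 = 411.35; stream total = 1339.6 t/h.
After stage 2: water left = (1−0.416)×411.35 = 240.23; final concentrate = 1168.5 t/h.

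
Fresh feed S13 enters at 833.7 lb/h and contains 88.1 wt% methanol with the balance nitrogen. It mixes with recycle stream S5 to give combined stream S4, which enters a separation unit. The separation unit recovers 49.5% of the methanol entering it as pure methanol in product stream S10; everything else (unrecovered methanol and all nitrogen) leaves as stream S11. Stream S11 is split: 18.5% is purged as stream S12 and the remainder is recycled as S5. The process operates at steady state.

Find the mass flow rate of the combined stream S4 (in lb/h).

1785 lb/h

nitrogen enters only via S13 and leaves only via the purge: 833.7×0.119 = 0.185×(nitrogen in S11), and the separation unit passes all nitrogen, so nitrogen in S4 = nitrogen in S11 = 536.27 lb/h.
methanol in S4: m_A = 833.7×0.881 + (1−0.185)·(1−0.495)·m_A, so m_A = 734.49/0.5884 = 1248.2 lb/h.
S4 = 1248.2 + 536.27 = 1784.5 lb/h.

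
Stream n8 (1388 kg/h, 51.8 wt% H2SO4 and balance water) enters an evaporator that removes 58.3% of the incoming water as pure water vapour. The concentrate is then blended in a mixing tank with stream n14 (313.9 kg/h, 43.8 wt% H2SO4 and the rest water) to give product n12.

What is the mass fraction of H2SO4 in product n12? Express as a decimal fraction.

Vapour removed = 0.583×0.482×1388 = 390.04 kg/h; concentrate = 997.96 kg/h.
H2SO4 reaching the mixer = 718.98 (from concentrate) + 313.9×0.438 = 856.47 kg/h.
Product flow = 997.96 + 313.9 = 1311.9 kg/h; H2SO4 fraction = 0.6529.

0.6529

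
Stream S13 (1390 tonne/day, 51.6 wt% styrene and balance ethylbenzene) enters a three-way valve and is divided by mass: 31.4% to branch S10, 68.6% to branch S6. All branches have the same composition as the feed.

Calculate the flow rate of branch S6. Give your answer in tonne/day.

953.5 tonne/day

Branch S6 flow = 0.686×1390 = 953.54 tonne/day.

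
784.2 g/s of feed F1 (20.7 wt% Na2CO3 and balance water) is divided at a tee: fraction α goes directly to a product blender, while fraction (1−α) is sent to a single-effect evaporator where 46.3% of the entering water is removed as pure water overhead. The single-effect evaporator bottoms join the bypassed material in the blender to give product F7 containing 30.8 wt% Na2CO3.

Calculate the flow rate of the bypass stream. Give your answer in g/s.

83.8 g/s

All 784.2×0.207 = 162.33 g/s of Na2CO3 reaches F7, so F7 = 162.33/0.308 = 527.04 g/s and vapour = 257.16 g/s.
The evaporator receives (1−α)·784.2 of feed at 0.793 water and removes 0.463 of that water:
0.463×0.793×(1−α)×784.2 = 257.16
(1−α) = 257.16/287.93 = 0.8931;  α = 0.1069.
Bypass flow = 0.1069×784.2 = 83.805 g/s.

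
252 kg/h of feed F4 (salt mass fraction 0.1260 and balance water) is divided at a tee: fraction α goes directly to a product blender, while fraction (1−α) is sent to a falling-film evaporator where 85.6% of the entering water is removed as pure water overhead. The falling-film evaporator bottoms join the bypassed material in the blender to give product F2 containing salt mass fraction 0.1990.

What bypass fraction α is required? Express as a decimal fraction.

0.510

All 252×0.126 = 31.752 kg/h of salt reaches F2, so F2 = 31.752/0.199 = 159.56 kg/h and vapour = 92.442 kg/h.
The evaporator receives (1−α)·252 of feed at 0.874 water and removes 0.856 of that water:
0.856×0.874×(1−α)×252 = 92.442
(1−α) = 92.442/188.53 = 0.4903;  α = 0.5097.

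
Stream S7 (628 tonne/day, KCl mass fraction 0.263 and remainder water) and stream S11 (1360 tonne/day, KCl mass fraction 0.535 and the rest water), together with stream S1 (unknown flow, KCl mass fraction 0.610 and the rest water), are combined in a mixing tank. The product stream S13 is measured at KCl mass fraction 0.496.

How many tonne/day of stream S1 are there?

818.3 tonne/day

Let S1 be the unknown flow. Total out = 1988 + S1.
KCl balance: 892.76 + 0.610·S1 = 0.496·(1988 + S1)
(0.610 − 0.496)·S1 = 0.496×1988 − 892.76 = 93.284
S1 = 93.284 / 0.114 = 818.28 tonne/day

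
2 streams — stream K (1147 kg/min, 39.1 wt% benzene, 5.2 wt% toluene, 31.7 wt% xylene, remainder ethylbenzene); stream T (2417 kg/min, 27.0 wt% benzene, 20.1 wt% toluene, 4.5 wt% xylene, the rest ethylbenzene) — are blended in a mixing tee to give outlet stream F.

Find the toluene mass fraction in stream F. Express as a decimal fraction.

0.1530

Total flow out = 1147 + 2417 = 3564 kg/min.
toluene in = 1147×0.052 + 2417×0.201 = 545.46 kg/min.
toluene mass fraction in F = 545.46/3564 = 0.1530.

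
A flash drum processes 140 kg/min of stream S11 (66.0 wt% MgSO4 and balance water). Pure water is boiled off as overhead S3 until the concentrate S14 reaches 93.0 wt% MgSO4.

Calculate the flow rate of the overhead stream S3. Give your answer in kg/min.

MgSO4 is conserved: 140×0.660 = 92.4 kg/min all reports to the concentrate.
Concentrate = 92.4/(target fraction) = 99.355 kg/min.
Overhead = 140 − 99.355 = 40.645 kg/min.

40.65 kg/min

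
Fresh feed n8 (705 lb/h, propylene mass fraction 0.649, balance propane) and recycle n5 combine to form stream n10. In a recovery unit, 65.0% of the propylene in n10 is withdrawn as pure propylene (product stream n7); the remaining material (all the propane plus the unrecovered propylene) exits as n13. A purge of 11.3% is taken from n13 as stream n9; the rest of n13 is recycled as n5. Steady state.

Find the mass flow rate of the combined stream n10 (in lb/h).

2853 lb/h

propane enters only via n8 and leaves only via the purge: 705×0.351 = 0.113×(propane in n13), and the recovery unit passes all propane, so propane in n10 = propane in n13 = 2189.9 lb/h.
propylene in n10: m_A = 705×0.649 + (1−0.113)·(1−0.650)·m_A, so m_A = 457.55/0.6895 = 663.54 lb/h.
n10 = 663.54 + 2189.9 = 2853.4 lb/h.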